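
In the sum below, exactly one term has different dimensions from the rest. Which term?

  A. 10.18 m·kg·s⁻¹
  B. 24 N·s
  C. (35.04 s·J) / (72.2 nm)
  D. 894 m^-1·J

Work out the base dimensions of each:
  A. kg·m·s⁻¹
  B. N·s = kg·m·s⁻²·s = kg·m·s⁻¹
  C. [kg·m²·s⁻¹] / [m] = kg·m·s⁻¹
  D. J·m⁻¹ = N·m·m⁻¹ = kg·m·s⁻²
All reduce to kg·m·s⁻¹ except D., which is kg·m·s⁻².

D.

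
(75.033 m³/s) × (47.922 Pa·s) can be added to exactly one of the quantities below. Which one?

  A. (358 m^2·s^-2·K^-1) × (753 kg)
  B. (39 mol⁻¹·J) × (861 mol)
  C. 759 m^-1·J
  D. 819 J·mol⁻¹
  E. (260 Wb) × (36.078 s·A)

Reference: [m³·s⁻¹] · [kg·m⁻¹·s⁻¹] = kg·m²·s⁻².
Each option:
  A. [m²·s⁻²·K⁻¹] · [kg] = kg·m²·s⁻²·K⁻¹
  B. [kg·m²·s⁻²·mol⁻¹] · [mol] = kg·m²·s⁻²  ← same
  C. J·m⁻¹ = N·m·m⁻¹ = kg·m·s⁻²
  D. J·mol⁻¹ = N·m·mol⁻¹ = kg·m²·s⁻²·mol⁻¹
  E. [kg·m²·s⁻²·A⁻¹] · [s·A] = kg·m²·s⁻¹
Only B. matches kg·m²·s⁻².

B.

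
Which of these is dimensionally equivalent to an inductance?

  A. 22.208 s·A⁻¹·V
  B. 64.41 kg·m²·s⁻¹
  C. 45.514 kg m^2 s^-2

Reference: [inductance] = kg·m²·s⁻²·A⁻².
Each option:
  A. V·s·A⁻¹ = J·C⁻¹·s·A⁻¹ = kg·m²·s⁻²·A⁻²  ← same
  B. kg·m²·s⁻¹
  C. kg·m²·s⁻²
Only A. matches kg·m²·s⁻²·A⁻².

A.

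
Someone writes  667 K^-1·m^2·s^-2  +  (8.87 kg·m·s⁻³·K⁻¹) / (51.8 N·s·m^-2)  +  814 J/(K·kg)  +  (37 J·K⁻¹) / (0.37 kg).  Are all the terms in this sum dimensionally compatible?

Yes

Dimensions:
  667 K^-1·m^2·s^-2:  m²·s⁻²·K⁻¹
  (8.87 kg·m·s⁻³·K⁻¹) / (51.8 N·s·m^-2):  [kg·m·s⁻³·K⁻¹] / [kg·m⁻¹·s⁻¹] = m²·s⁻²·K⁻¹
  814 J/(K·kg):  J·kg⁻¹·K⁻¹ = N·m·kg⁻¹·K⁻¹ = m²·s⁻²·K⁻¹
  (37 J·K⁻¹) / (0.37 kg):  [kg·m²·s⁻²·K⁻¹] / [kg] = m²·s⁻²·K⁻¹
Every term reduces to m²·s⁻²·K⁻¹.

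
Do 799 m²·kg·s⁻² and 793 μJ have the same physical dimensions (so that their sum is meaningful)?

In SI base units:
  799 m²·kg·s⁻²:  kg·m²·s⁻²
  793 μJ:  J = N·m = kg·m²·s⁻²
Both are kg·m²·s⁻², so they have the same dimensions and can be added.

Yes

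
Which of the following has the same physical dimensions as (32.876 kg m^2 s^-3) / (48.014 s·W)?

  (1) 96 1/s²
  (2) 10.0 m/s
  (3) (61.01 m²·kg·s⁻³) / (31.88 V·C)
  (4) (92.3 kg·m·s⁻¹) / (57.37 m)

(3)

Reference: [kg·m²·s⁻³] / [kg·m²·s⁻²] = s⁻¹.
Each option:
  (1) s⁻²
  (2) m·s⁻¹
  (3) [kg·m²·s⁻³] / [kg·m²·s⁻²] = s⁻¹  ← same
  (4) [kg·m·s⁻¹] / [m] = kg·s⁻¹
Only (3) matches s⁻¹.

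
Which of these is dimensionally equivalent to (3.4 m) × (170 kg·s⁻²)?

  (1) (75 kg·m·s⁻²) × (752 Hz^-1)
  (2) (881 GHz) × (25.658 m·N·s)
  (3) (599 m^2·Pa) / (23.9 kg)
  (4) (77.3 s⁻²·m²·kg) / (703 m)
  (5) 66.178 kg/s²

Reference: [m] · [kg·s⁻²] = kg·m·s⁻².
Each option:
  (1) [kg·m·s⁻²] · [s] = kg·m·s⁻¹
  (2) [s⁻¹] · [kg·m²·s⁻¹] = kg·m²·s⁻²
  (3) [kg·m·s⁻²] / [kg] = m·s⁻²
  (4) [kg·m²·s⁻²] / [m] = kg·m·s⁻²  ← same
  (5) kg·s⁻²
Only (4) matches kg·m·s⁻².

(4)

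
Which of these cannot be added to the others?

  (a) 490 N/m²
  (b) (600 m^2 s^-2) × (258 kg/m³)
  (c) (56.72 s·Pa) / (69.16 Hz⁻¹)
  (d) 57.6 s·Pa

Dimensions:
  (a) N·m⁻² = kg·m·s⁻²·m⁻² = kg·m⁻¹·s⁻²
  (b) [m²·s⁻²] · [kg·m⁻³] = kg·m⁻¹·s⁻²
  (c) [kg·m⁻¹·s⁻¹] / [s] = kg·m⁻¹·s⁻²
  (d) Pa·s = N·m⁻²·s = kg·m⁻¹·s⁻¹
All reduce to kg·m⁻¹·s⁻² except (d), which is kg·m⁻¹·s⁻¹.

(d)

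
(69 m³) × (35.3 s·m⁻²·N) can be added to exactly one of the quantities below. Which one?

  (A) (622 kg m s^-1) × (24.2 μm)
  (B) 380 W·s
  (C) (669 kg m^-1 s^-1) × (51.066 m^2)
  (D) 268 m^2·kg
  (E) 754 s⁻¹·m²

(A)

Reference: [m³] · [kg·m⁻¹·s⁻¹] = kg·m²·s⁻¹.
Each option:
  (A) [kg·m·s⁻¹] · [m] = kg·m²·s⁻¹  ← same
  (B) W·s = J·s⁻¹·s = kg·m²·s⁻²
  (C) [kg·m⁻¹·s⁻¹] · [m²] = kg·m·s⁻¹
  (D) kg·m²
  (E) m²·s⁻¹
Only (A) matches kg·m²·s⁻¹.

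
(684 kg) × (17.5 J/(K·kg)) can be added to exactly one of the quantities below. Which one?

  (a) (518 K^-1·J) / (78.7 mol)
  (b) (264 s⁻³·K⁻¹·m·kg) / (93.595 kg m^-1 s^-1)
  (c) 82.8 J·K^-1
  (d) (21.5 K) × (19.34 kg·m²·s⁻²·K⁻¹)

(c)

Reference: [kg] · [m²·s⁻²·K⁻¹] = kg·m²·s⁻²·K⁻¹.
Each option:
  (a) [kg·m²·s⁻²·K⁻¹] / [mol] = kg·m²·s⁻²·K⁻¹·mol⁻¹
  (b) [kg·m·s⁻³·K⁻¹] / [kg·m⁻¹·s⁻¹] = m²·s⁻²·K⁻¹
  (c) J·K⁻¹ = N·m·K⁻¹ = kg·m²·s⁻²·K⁻¹  ← same
  (d) [K] · [kg·m²·s⁻²·K⁻¹] = kg·m²·s⁻²
Only (c) matches kg·m²·s⁻²·K⁻¹.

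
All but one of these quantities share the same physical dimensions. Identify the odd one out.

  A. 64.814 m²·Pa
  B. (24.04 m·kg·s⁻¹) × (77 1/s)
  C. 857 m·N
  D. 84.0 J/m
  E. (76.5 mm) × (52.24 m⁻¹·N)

C.

Expand each in SI base units:
  A. Pa·m² = N·m⁻²·m² = kg·m·s⁻²
  B. [kg·m·s⁻¹] · [s⁻¹] = kg·m·s⁻²
  C. N·m = kg·m·s⁻²·m = kg·m²·s⁻²
  D. J·m⁻¹ = N·m·m⁻¹ = kg·m·s⁻²
  E. [m] · [kg·s⁻²] = kg·m·s⁻²
All reduce to kg·m·s⁻² except C., which is kg·m²·s⁻².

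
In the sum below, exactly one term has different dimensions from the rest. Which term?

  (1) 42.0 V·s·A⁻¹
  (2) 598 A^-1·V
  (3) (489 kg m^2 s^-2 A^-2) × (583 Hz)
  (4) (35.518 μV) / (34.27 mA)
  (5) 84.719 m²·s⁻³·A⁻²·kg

In SI base units:
  (1) V·s·A⁻¹ = J·C⁻¹·s·A⁻¹ = kg·m²·s⁻²·A⁻²
  (2) V·A⁻¹ = J·C⁻¹·A⁻¹ = kg·m²·s⁻³·A⁻²
  (3) [kg·m²·s⁻²·A⁻²] · [s⁻¹] = kg·m²·s⁻³·A⁻²
  (4) [kg·m²·s⁻³·A⁻¹] / [A] = kg·m²·s⁻³·A⁻²
  (5) kg·m²·s⁻³·A⁻²
All reduce to kg·m²·s⁻³·A⁻² except (1), which is kg·m²·s⁻²·A⁻².

(1)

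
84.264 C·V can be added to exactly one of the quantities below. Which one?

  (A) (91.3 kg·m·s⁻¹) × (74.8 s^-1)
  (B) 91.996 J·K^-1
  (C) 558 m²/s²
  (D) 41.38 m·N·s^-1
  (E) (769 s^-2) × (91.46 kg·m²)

Reference: C·V = s·A·J·C⁻¹ = kg·m²·s⁻².
Each option:
  (A) [kg·m·s⁻¹] · [s⁻¹] = kg·m·s⁻²
  (B) J·K⁻¹ = N·m·K⁻¹ = kg·m²·s⁻²·K⁻¹
  (C) m²·s⁻²
  (D) N·m·s⁻¹ = kg·m·s⁻²·m·s⁻¹ = kg·m²·s⁻³
  (E) [s⁻²] · [kg·m²] = kg·m²·s⁻²  ← same
Only (E) matches kg·m²·s⁻².

(E)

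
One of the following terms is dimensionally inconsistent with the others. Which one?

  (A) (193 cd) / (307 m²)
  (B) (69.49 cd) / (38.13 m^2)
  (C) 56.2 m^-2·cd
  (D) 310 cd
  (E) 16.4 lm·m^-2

In SI base units:
  (A) [cd] / [m²] = m⁻²·cd
  (B) [cd] / [m²] = m⁻²·cd
  (C) cd·m⁻² = m⁻²·cd
  (D) cd
  (E) lm·m⁻² = cd·m⁻² = m⁻²·cd
All reduce to m⁻²·cd except (D), which is cd.

(D)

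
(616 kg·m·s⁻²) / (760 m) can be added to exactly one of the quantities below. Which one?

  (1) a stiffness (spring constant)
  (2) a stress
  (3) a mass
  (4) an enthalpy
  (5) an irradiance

(1)

Reference: [kg·m·s⁻²] / [m] = kg·s⁻².
Each option:
  (1) [stiffness (spring constant)] = kg·s⁻²  ← same
  (2) [stress] = kg·m⁻¹·s⁻²
  (3) [mass] = kg
  (4) [enthalpy] = kg·m²·s⁻²
  (5) [irradiance] = kg·s⁻³
Only (1) matches kg·s⁻².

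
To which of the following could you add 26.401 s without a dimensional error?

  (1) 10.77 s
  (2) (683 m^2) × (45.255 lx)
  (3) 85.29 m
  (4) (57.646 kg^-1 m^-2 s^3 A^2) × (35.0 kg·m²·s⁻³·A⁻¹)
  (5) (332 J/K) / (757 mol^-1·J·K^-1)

(1)

Reference: s.
Each option:
  (1) s  ← same
  (2) [m²] · [m⁻²·cd] = cd
  (3) m
  (4) [kg⁻¹·m⁻²·s³·A²] · [kg·m²·s⁻³·A⁻¹] = A
  (5) [kg·m²·s⁻²·K⁻¹] / [kg·m²·s⁻²·K⁻¹·mol⁻¹] = mol
Only (1) matches s.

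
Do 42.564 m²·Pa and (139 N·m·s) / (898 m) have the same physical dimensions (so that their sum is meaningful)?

In SI base units:
  42.564 m²·Pa:  Pa·m² = N·m⁻²·m² = kg·m·s⁻²
  (139 N·m·s) / (898 m):  [kg·m²·s⁻¹] / [m] = kg·m·s⁻¹
kg·m·s⁻² ≠ kg·m·s⁻¹, so they cannot be added.

No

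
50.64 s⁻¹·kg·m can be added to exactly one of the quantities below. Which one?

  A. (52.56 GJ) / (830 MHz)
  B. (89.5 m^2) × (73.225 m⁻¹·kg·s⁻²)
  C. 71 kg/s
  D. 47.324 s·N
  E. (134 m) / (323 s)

D.

Reference: kg·m·s⁻¹.
Each option:
  A. [kg·m²·s⁻²] / [s⁻¹] = kg·m²·s⁻¹
  B. [m²] · [kg·m⁻¹·s⁻²] = kg·m·s⁻²
  C. kg·s⁻¹
  D. N·s = kg·m·s⁻²·s = kg·m·s⁻¹  ← same
  E. [m] / [s] = m·s⁻¹
Only D. matches kg·m·s⁻¹.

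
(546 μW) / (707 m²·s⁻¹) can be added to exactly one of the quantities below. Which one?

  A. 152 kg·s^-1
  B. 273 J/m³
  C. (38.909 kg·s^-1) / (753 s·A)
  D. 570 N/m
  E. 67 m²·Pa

Reference: [kg·m²·s⁻³] / [m²·s⁻¹] = kg·s⁻².
Each option:
  A. kg·s⁻¹
  B. J·m⁻³ = N·m·m⁻³ = kg·m⁻¹·s⁻²
  C. [kg·s⁻¹] / [s·A] = kg·s⁻²·A⁻¹
  D. N·m⁻¹ = kg·m·s⁻²·m⁻¹ = kg·s⁻²  ← same
  E. Pa·m² = N·m⁻²·m² = kg·m·s⁻²
Only D. matches kg·s⁻².

D.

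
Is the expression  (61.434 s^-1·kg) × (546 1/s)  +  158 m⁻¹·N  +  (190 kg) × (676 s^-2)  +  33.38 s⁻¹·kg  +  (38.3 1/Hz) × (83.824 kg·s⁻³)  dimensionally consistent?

Reduce each to base SI dimensions:
  (61.434 s^-1·kg) × (546 1/s):  [kg·s⁻¹] · [s⁻¹] = kg·s⁻²
  158 m⁻¹·N:  N·m⁻¹ = kg·m·s⁻²·m⁻¹ = kg·s⁻²
  (190 kg) × (676 s^-2):  [kg] · [s⁻²] = kg·s⁻²
  33.38 s⁻¹·kg:  kg·s⁻¹
  (38.3 1/Hz) × (83.824 kg·s⁻³):  [s] · [kg·s⁻³] = kg·s⁻²
The terms do not share a single dimension (kg·s⁻² vs kg·s⁻¹).

No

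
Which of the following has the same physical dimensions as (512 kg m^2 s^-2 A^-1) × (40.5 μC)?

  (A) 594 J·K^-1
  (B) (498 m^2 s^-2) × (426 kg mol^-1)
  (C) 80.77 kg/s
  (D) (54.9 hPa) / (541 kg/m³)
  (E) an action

Reference: [kg·m²·s⁻²·A⁻¹] · [s·A] = kg·m²·s⁻¹.
Each option:
  (A) J·K⁻¹ = N·m·K⁻¹ = kg·m²·s⁻²·K⁻¹
  (B) [m²·s⁻²] · [kg·mol⁻¹] = kg·m²·s⁻²·mol⁻¹
  (C) kg·s⁻¹
  (D) [kg·m⁻¹·s⁻²] / [kg·m⁻³] = m²·s⁻²
  (E) [action] = kg·m²·s⁻¹  ← same
Only (E) matches kg·m²·s⁻¹.

(E)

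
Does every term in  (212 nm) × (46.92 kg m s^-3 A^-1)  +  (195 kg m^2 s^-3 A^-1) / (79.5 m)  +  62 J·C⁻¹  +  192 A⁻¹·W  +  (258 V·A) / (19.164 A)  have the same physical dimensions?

Expand each in SI base units:
  (212 nm) × (46.92 kg m s^-3 A^-1):  [m] · [kg·m·s⁻³·A⁻¹] = kg·m²·s⁻³·A⁻¹
  (195 kg m^2 s^-3 A^-1) / (79.5 m):  [kg·m²·s⁻³·A⁻¹] / [m] = kg·m·s⁻³·A⁻¹
  62 J·C⁻¹:  J·C⁻¹ = N·m·(s·A)⁻¹ = kg·m²·s⁻³·A⁻¹
  192 A⁻¹·W:  W·A⁻¹ = J·s⁻¹·A⁻¹ = kg·m²·s⁻³·A⁻¹
  (258 V·A) / (19.164 A):  [kg·m²·s⁻³] / [A] = kg·m²·s⁻³·A⁻¹
The terms do not share a single dimension (kg·m²·s⁻³·A⁻¹ vs kg·m·s⁻³·A⁻¹).

No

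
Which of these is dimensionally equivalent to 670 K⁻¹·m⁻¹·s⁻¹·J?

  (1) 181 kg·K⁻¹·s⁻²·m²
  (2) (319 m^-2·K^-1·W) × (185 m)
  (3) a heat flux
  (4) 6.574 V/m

(2)

Reference: J·s⁻¹·m⁻¹·K⁻¹ = N·m·s⁻¹·m⁻¹·K⁻¹ = kg·m·s⁻³·K⁻¹.
Each option:
  (1) kg·m²·s⁻²·K⁻¹
  (2) [kg·s⁻³·K⁻¹] · [m] = kg·m·s⁻³·K⁻¹  ← same
  (3) [heat flux] = kg·s⁻³
  (4) V·m⁻¹ = J·C⁻¹·m⁻¹ = kg·m·s⁻³·A⁻¹
Only (2) matches kg·m·s⁻³·K⁻¹.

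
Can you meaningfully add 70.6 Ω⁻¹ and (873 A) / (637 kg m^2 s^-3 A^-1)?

Reduce each to base SI dimensions:
  70.6 Ω⁻¹:  Ω⁻¹ = (V·A⁻¹)⁻¹ = kg⁻¹·m⁻²·s³·A²
  (873 A) / (637 kg m^2 s^-3 A^-1):  [A] / [kg·m²·s⁻³·A⁻¹] = kg⁻¹·m⁻²·s³·A²
Both are kg⁻¹·m⁻²·s³·A², so they have the same dimensions and can be added.

Yes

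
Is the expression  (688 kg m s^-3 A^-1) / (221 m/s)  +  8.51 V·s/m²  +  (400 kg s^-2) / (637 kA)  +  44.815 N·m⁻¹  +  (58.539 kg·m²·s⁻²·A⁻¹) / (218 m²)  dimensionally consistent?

No

In SI base units:
  (688 kg m s^-3 A^-1) / (221 m/s):  [kg·m·s⁻³·A⁻¹] / [m·s⁻¹] = kg·s⁻²·A⁻¹
  8.51 V·s/m²:  V·s·m⁻² = J·C⁻¹·s·m⁻² = kg·s⁻²·A⁻¹
  (400 kg s^-2) / (637 kA):  [kg·s⁻²] / [A] = kg·s⁻²·A⁻¹
  44.815 N·m⁻¹:  N·m⁻¹ = kg·m·s⁻²·m⁻¹ = kg·s⁻²
  (58.539 kg·m²·s⁻²·A⁻¹) / (218 m²):  [kg·m²·s⁻²·A⁻¹] / [m²] = kg·s⁻²·A⁻¹
The terms do not share a single dimension (kg·s⁻² vs kg·s⁻²·A⁻¹).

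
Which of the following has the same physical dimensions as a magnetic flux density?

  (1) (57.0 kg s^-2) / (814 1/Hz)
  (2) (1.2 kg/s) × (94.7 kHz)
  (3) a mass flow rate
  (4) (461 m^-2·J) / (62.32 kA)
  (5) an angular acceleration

(4)

Reference: [magnetic flux density] = kg·s⁻²·A⁻¹.
Each option:
  (1) [kg·s⁻²] / [s] = kg·s⁻³
  (2) [kg·s⁻¹] · [s⁻¹] = kg·s⁻²
  (3) [mass flow rate] = kg·s⁻¹
  (4) [kg·s⁻²] / [A] = kg·s⁻²·A⁻¹  ← same
  (5) [angular acceleration] = s⁻²
Only (4) matches kg·s⁻²·A⁻¹.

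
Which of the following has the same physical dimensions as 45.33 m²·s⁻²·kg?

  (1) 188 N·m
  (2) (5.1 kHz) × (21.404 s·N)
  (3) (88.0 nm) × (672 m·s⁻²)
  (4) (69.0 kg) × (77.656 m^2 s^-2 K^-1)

(1)

Reference: kg·m²·s⁻².
Each option:
  (1) N·m = kg·m·s⁻²·m = kg·m²·s⁻²  ← same
  (2) [s⁻¹] · [kg·m·s⁻¹] = kg·m·s⁻²
  (3) [m] · [m·s⁻²] = m²·s⁻²
  (4) [kg] · [m²·s⁻²·K⁻¹] = kg·m²·s⁻²·K⁻¹
Only (1) matches kg·m²·s⁻².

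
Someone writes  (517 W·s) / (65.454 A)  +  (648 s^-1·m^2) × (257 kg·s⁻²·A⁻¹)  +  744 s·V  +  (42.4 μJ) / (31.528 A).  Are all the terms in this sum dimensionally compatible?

No

Work out the base dimensions of each:
  (517 W·s) / (65.454 A):  [kg·m²·s⁻²] / [A] = kg·m²·s⁻²·A⁻¹
  (648 s^-1·m^2) × (257 kg·s⁻²·A⁻¹):  [m²·s⁻¹] · [kg·s⁻²·A⁻¹] = kg·m²·s⁻³·A⁻¹
  744 s·V:  V·s = J·C⁻¹·s = kg·m²·s⁻²·A⁻¹
  (42.4 μJ) / (31.528 A):  [kg·m²·s⁻²] / [A] = kg·m²·s⁻²·A⁻¹
The terms do not share a single dimension (kg·m²·s⁻²·A⁻¹ vs kg·m²·s⁻³·A⁻¹).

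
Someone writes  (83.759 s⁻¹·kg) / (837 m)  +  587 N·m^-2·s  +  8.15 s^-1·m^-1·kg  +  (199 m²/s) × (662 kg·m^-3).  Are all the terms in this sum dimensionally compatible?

Yes

Work out the base dimensions of each:
  (83.759 s⁻¹·kg) / (837 m):  [kg·s⁻¹] / [m] = kg·m⁻¹·s⁻¹
  587 N·m^-2·s:  N·s·m⁻² = kg·m·s⁻²·s·m⁻² = kg·m⁻¹·s⁻¹
  8.15 s^-1·m^-1·kg:  kg·m⁻¹·s⁻¹
  (199 m²/s) × (662 kg·m^-3):  [m²·s⁻¹] · [kg·m⁻³] = kg·m⁻¹·s⁻¹
Every term reduces to kg·m⁻¹·s⁻¹.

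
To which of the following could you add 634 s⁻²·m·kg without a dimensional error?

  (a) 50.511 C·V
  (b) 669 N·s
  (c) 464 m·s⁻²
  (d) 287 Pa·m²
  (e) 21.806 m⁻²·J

(d)

Reference: kg·m·s⁻².
Each option:
  (a) C·V = s·A·J·C⁻¹ = kg·m²·s⁻²
  (b) N·s = kg·m·s⁻²·s = kg·m·s⁻¹
  (c) m·s⁻²
  (d) Pa·m² = N·m⁻²·m² = kg·m·s⁻²  ← same
  (e) J·m⁻² = N·m·m⁻² = kg·s⁻²
Only (d) matches kg·m·s⁻².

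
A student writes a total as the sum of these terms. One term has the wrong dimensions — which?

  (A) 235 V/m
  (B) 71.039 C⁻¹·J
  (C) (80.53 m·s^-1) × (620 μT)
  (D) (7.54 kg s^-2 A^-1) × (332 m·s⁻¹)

In SI base units:
  (A) V·m⁻¹ = J·C⁻¹·m⁻¹ = kg·m·s⁻³·A⁻¹
  (B) J·C⁻¹ = N·m·(s·A)⁻¹ = kg·m²·s⁻³·A⁻¹
  (C) [m·s⁻¹] · [kg·s⁻²·A⁻¹] = kg·m·s⁻³·A⁻¹
  (D) [kg·s⁻²·A⁻¹] · [m·s⁻¹] = kg·m·s⁻³·A⁻¹
All reduce to kg·m·s⁻³·A⁻¹ except (B), which is kg·m²·s⁻³·A⁻¹.

(B)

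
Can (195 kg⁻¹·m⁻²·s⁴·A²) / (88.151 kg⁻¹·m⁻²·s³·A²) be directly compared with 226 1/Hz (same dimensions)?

Expand each in SI base units:
  (195 kg⁻¹·m⁻²·s⁴·A²) / (88.151 kg⁻¹·m⁻²·s³·A²):  [kg⁻¹·m⁻²·s⁴·A²] / [kg⁻¹·m⁻²·s³·A²] = s
  226 1/Hz:  Hz⁻¹ = (s⁻¹)⁻¹ = s
Both are s, so they have the same dimensions and can be added.

Yes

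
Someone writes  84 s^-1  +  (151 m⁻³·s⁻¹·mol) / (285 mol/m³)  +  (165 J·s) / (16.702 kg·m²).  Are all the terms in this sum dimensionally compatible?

Expand each in SI base units:
  84 s^-1:  s⁻¹
  (151 m⁻³·s⁻¹·mol) / (285 mol/m³):  [m⁻³·s⁻¹·mol] / [m⁻³·mol] = s⁻¹
  (165 J·s) / (16.702 kg·m²):  [kg·m²·s⁻¹] / [kg·m²] = s⁻¹
Every term reduces to s⁻¹.

Yes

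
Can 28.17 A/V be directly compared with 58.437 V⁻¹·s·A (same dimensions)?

Reduce each to base SI dimensions:
  28.17 A/V:  A·V⁻¹ = A·(J·C⁻¹)⁻¹ = kg⁻¹·m⁻²·s³·A²
  58.437 V⁻¹·s·A:  A·s·V⁻¹ = A·s·(J·C⁻¹)⁻¹ = kg⁻¹·m⁻²·s⁴·A²
kg⁻¹·m⁻²·s³·A² ≠ kg⁻¹·m⁻²·s⁴·A², so they cannot be added.

No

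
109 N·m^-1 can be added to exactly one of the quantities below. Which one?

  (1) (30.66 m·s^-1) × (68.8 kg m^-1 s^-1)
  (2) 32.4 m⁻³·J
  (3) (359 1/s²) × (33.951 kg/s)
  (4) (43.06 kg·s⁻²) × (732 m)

(1)

Reference: N·m⁻¹ = kg·m·s⁻²·m⁻¹ = kg·s⁻².
Each option:
  (1) [m·s⁻¹] · [kg·m⁻¹·s⁻¹] = kg·s⁻²  ← same
  (2) J·m⁻³ = N·m·m⁻³ = kg·m⁻¹·s⁻²
  (3) [s⁻²] · [kg·s⁻¹] = kg·s⁻³
  (4) [kg·s⁻²] · [m] = kg·m·s⁻²
Only (1) matches kg·s⁻².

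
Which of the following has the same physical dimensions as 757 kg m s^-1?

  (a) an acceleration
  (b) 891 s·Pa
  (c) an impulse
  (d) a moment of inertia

Reference: kg·m·s⁻¹.
Each option:
  (a) [acceleration] = m·s⁻²
  (b) Pa·s = N·m⁻²·s = kg·m⁻¹·s⁻¹
  (c) [impulse] = kg·m·s⁻¹  ← same
  (d) [moment of inertia] = kg·m²
Only (c) matches kg·m·s⁻¹.

(c)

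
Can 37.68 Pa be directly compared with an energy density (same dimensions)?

Expand each in SI base units:
  37.68 Pa:  Pa = N·m⁻² = kg·m⁻¹·s⁻²
  an energy density:  [energy density] = kg·m⁻¹·s⁻²
Both are kg·m⁻¹·s⁻², so they have the same dimensions and can be added.

Yes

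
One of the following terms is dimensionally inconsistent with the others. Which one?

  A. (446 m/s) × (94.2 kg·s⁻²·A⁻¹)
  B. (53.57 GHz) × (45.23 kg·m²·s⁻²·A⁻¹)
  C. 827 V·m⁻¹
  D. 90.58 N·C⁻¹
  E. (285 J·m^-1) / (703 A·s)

In SI base units:
  A. [m·s⁻¹] · [kg·s⁻²·A⁻¹] = kg·m·s⁻³·A⁻¹
  B. [s⁻¹] · [kg·m²·s⁻²·A⁻¹] = kg·m²·s⁻³·A⁻¹
  C. V·m⁻¹ = J·C⁻¹·m⁻¹ = kg·m·s⁻³·A⁻¹
  D. N·C⁻¹ = kg·m·s⁻²·(s·A)⁻¹ = kg·m·s⁻³·A⁻¹
  E. [kg·m·s⁻²] / [s·A] = kg·m·s⁻³·A⁻¹
All reduce to kg·m·s⁻³·A⁻¹ except B., which is kg·m²·s⁻³·A⁻¹.

B.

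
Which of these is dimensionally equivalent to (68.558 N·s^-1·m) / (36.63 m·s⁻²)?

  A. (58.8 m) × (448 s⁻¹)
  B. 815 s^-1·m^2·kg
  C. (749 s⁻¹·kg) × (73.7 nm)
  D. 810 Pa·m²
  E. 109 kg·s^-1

C.

Reference: [kg·m²·s⁻³] / [m·s⁻²] = kg·m·s⁻¹.
Each option:
  A. [m] · [s⁻¹] = m·s⁻¹
  B. kg·m²·s⁻¹
  C. [kg·s⁻¹] · [m] = kg·m·s⁻¹  ← same
  D. Pa·m² = N·m⁻²·m² = kg·m·s⁻²
  E. kg·s⁻¹
Only C. matches kg·m·s⁻¹.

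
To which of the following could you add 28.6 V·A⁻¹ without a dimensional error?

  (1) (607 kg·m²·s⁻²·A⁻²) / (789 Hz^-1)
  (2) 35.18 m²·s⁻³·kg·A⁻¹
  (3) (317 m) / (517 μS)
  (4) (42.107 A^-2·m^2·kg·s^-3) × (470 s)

Reference: V·A⁻¹ = J·C⁻¹·A⁻¹ = kg·m²·s⁻³·A⁻².
Each option:
  (1) [kg·m²·s⁻²·A⁻²] / [s] = kg·m²·s⁻³·A⁻²  ← same
  (2) kg·m²·s⁻³·A⁻¹
  (3) [m] / [kg⁻¹·m⁻²·s³·A²] = kg·m³·s⁻³·A⁻²
  (4) [kg·m²·s⁻³·A⁻²] · [s] = kg·m²·s⁻²·A⁻²
Only (1) matches kg·m²·s⁻³·A⁻².

(1)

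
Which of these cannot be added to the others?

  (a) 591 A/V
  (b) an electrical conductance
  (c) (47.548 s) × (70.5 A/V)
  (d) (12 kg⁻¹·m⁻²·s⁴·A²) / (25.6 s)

Reduce each to base SI dimensions:
  (a) A·V⁻¹ = A·(J·C⁻¹)⁻¹ = kg⁻¹·m⁻²·s³·A²
  (b) [electrical conductance] = kg⁻¹·m⁻²·s³·A²
  (c) [s] · [kg⁻¹·m⁻²·s³·A²] = kg⁻¹·m⁻²·s⁴·A²
  (d) [kg⁻¹·m⁻²·s⁴·A²] / [s] = kg⁻¹·m⁻²·s³·A²
All reduce to kg⁻¹·m⁻²·s³·A² except (c), which is kg⁻¹·m⁻²·s⁴·A².

(c)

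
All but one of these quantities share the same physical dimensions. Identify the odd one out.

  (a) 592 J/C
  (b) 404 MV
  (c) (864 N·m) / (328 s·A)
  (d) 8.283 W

Dimensions:
  (a) J·C⁻¹ = N·m·(s·A)⁻¹ = kg·m²·s⁻³·A⁻¹
  (b) V = J·C⁻¹ = kg·m²·s⁻³·A⁻¹
  (c) [kg·m²·s⁻²] / [s·A] = kg·m²·s⁻³·A⁻¹
  (d) W = J·s⁻¹ = kg·m²·s⁻³
All reduce to kg·m²·s⁻³·A⁻¹ except (d), which is kg·m²·s⁻³.

(d)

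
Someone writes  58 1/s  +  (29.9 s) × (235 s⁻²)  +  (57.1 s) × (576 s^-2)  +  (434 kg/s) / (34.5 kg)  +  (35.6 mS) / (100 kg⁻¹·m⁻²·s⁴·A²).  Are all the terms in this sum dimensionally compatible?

Yes

Expand each in SI base units:
  58 1/s:  s⁻¹
  (29.9 s) × (235 s⁻²):  [s] · [s⁻²] = s⁻¹
  (57.1 s) × (576 s^-2):  [s] · [s⁻²] = s⁻¹
  (434 kg/s) / (34.5 kg):  [kg·s⁻¹] / [kg] = s⁻¹
  (35.6 mS) / (100 kg⁻¹·m⁻²·s⁴·A²):  [kg⁻¹·m⁻²·s³·A²] / [kg⁻¹·m⁻²·s⁴·A²] = s⁻¹
Every term reduces to s⁻¹.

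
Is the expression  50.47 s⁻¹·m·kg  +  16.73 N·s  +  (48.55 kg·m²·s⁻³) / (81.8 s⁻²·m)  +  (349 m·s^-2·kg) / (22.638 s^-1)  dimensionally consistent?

Yes

Reduce each to base SI dimensions:
  50.47 s⁻¹·m·kg:  kg·m·s⁻¹
  16.73 N·s:  N·s = kg·m·s⁻²·s = kg·m·s⁻¹
  (48.55 kg·m²·s⁻³) / (81.8 s⁻²·m):  [kg·m²·s⁻³] / [m·s⁻²] = kg·m·s⁻¹
  (349 m·s^-2·kg) / (22.638 s^-1):  [kg·m·s⁻²] / [s⁻¹] = kg·m·s⁻¹
Every term reduces to kg·m·s⁻¹.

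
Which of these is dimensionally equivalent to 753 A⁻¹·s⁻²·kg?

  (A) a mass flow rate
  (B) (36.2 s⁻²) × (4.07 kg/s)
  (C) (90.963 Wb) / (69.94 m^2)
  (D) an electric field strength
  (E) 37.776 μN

Reference: kg·s⁻²·A⁻¹.
Each option:
  (A) [mass flow rate] = kg·s⁻¹
  (B) [s⁻²] · [kg·s⁻¹] = kg·s⁻³
  (C) [kg·m²·s⁻²·A⁻¹] / [m²] = kg·s⁻²·A⁻¹  ← same
  (D) [electric field strength] = kg·m·s⁻³·A⁻¹
  (E) N = kg·m·s⁻²
Only (C) matches kg·s⁻²·A⁻¹.

(C)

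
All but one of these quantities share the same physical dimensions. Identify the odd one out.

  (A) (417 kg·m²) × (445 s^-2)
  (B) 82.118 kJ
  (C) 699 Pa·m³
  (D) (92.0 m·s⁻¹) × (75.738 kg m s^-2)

(D)

Reduce each to base SI dimensions:
  (A) [kg·m²] · [s⁻²] = kg·m²·s⁻²
  (B) J = N·m = kg·m²·s⁻²
  (C) Pa·m³ = N·m⁻²·m³ = kg·m²·s⁻²
  (D) [m·s⁻¹] · [kg·m·s⁻²] = kg·m²·s⁻³
All reduce to kg·m²·s⁻² except (D), which is kg·m²·s⁻³.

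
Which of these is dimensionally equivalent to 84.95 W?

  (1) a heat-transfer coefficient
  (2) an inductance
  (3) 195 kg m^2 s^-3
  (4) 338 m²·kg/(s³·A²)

(3)

Reference: W = J·s⁻¹ = kg·m²·s⁻³.
Each option:
  (1) [heat-transfer coefficient] = kg·s⁻³·K⁻¹
  (2) [inductance] = kg·m²·s⁻²·A⁻²
  (3) kg·m²·s⁻³  ← same
  (4) kg·m²·s⁻³·A⁻²
Only (3) matches kg·m²·s⁻³.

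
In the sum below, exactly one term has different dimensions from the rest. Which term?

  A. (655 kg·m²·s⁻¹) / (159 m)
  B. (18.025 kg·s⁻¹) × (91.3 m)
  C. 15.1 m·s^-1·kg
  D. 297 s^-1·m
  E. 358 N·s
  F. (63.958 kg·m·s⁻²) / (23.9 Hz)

D.

Expand each in SI base units:
  A. [kg·m²·s⁻¹] / [m] = kg·m·s⁻¹
  B. [kg·s⁻¹] · [m] = kg·m·s⁻¹
  C. kg·m·s⁻¹
  D. m·s⁻¹
  E. N·s = kg·m·s⁻²·s = kg·m·s⁻¹
  F. [kg·m·s⁻²] / [s⁻¹] = kg·m·s⁻¹
All reduce to kg·m·s⁻¹ except D., which is m·s⁻¹.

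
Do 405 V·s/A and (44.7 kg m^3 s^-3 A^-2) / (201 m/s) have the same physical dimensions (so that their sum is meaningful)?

Yes

Reduce each to base SI dimensions:
  405 V·s/A:  V·s·A⁻¹ = J·C⁻¹·s·A⁻¹ = kg·m²·s⁻²·A⁻²
  (44.7 kg m^3 s^-3 A^-2) / (201 m/s):  [kg·m³·s⁻³·A⁻²] / [m·s⁻¹] = kg·m²·s⁻²·A⁻²
Both are kg·m²·s⁻²·A⁻², so they have the same dimensions and can be added.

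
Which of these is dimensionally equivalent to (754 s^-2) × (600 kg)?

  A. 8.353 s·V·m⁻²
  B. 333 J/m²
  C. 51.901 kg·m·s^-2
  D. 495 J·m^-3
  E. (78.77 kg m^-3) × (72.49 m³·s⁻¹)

B.

Reference: [s⁻²] · [kg] = kg·s⁻².
Each option:
  A. V·s·m⁻² = J·C⁻¹·s·m⁻² = kg·s⁻²·A⁻¹
  B. J·m⁻² = N·m·m⁻² = kg·s⁻²  ← same
  C. kg·m·s⁻²
  D. J·m⁻³ = N·m·m⁻³ = kg·m⁻¹·s⁻²
  E. [kg·m⁻³] · [m³·s⁻¹] = kg·s⁻¹
Only B. matches kg·s⁻².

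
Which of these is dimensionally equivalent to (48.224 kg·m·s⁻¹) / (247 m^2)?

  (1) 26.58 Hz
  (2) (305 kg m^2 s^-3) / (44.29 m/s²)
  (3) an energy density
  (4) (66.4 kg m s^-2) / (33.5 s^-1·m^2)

Reference: [kg·m·s⁻¹] / [m²] = kg·m⁻¹·s⁻¹.
Each option:
  (1) Hz = s⁻¹
  (2) [kg·m²·s⁻³] / [m·s⁻²] = kg·m·s⁻¹
  (3) [energy density] = kg·m⁻¹·s⁻²
  (4) [kg·m·s⁻²] / [m²·s⁻¹] = kg·m⁻¹·s⁻¹  ← same
Only (4) matches kg·m⁻¹·s⁻¹.

(4)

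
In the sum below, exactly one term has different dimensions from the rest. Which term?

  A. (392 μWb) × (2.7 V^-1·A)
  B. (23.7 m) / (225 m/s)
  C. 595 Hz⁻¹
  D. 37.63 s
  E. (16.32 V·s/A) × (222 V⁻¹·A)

A.

Work out the base dimensions of each:
  A. [kg·m²·s⁻²·A⁻¹] · [kg⁻¹·m⁻²·s³·A²] = s·A
  B. [m] / [m·s⁻¹] = s
  C. Hz⁻¹ = (s⁻¹)⁻¹ = s
  D. s
  E. [kg·m²·s⁻²·A⁻²] · [kg⁻¹·m⁻²·s³·A²] = s
All reduce to s except A., which is s·A.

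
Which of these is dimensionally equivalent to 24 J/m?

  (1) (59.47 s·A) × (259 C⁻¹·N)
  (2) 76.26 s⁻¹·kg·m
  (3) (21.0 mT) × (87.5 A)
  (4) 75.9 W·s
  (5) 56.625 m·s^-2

(1)

Reference: J·m⁻¹ = N·m·m⁻¹ = kg·m·s⁻².
Each option:
  (1) [s·A] · [kg·m·s⁻³·A⁻¹] = kg·m·s⁻²  ← same
  (2) kg·m·s⁻¹
  (3) [kg·s⁻²·A⁻¹] · [A] = kg·s⁻²
  (4) W·s = J·s⁻¹·s = kg·m²·s⁻²
  (5) m·s⁻²
Only (1) matches kg·m·s⁻².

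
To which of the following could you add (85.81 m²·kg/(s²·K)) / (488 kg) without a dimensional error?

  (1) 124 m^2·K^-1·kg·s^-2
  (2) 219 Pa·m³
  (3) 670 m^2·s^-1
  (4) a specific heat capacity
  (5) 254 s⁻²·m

(4)

Reference: [kg·m²·s⁻²·K⁻¹] / [kg] = m²·s⁻²·K⁻¹.
Each option:
  (1) kg·m²·s⁻²·K⁻¹
  (2) Pa·m³ = N·m⁻²·m³ = kg·m²·s⁻²
  (3) m²·s⁻¹
  (4) [specific heat capacity] = m²·s⁻²·K⁻¹  ← same
  (5) m·s⁻²
Only (4) matches m²·s⁻²·K⁻¹.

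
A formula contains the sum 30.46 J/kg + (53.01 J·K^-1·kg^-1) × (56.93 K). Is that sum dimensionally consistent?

Yes

Expand each in SI base units:
  30.46 J/kg:  J·kg⁻¹ = N·m·kg⁻¹ = m²·s⁻²
  (53.01 J·K^-1·kg^-1) × (56.93 K):  [m²·s⁻²·K⁻¹] · [K] = m²·s⁻²
Both are m²·s⁻², so they have the same dimensions and can be added.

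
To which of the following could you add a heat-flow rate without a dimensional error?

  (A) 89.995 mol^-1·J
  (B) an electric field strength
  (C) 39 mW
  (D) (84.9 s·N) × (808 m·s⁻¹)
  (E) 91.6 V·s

(C)

Reference: [heat-flow rate] = kg·m²·s⁻³.
Each option:
  (A) J·mol⁻¹ = N·m·mol⁻¹ = kg·m²·s⁻²·mol⁻¹
  (B) [electric field strength] = kg·m·s⁻³·A⁻¹
  (C) W = J·s⁻¹ = kg·m²·s⁻³  ← same
  (D) [kg·m·s⁻¹] · [m·s⁻¹] = kg·m²·s⁻²
  (E) V·s = J·C⁻¹·s = kg·m²·s⁻²·A⁻¹
Only (C) matches kg·m²·s⁻³.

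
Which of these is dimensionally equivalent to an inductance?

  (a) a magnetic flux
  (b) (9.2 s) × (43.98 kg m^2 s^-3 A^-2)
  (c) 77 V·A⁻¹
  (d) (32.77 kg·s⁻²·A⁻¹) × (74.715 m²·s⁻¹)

Reference: [inductance] = kg·m²·s⁻²·A⁻².
Each option:
  (a) [magnetic flux] = kg·m²·s⁻²·A⁻¹
  (b) [s] · [kg·m²·s⁻³·A⁻²] = kg·m²·s⁻²·A⁻²  ← same
  (c) V·A⁻¹ = J·C⁻¹·A⁻¹ = kg·m²·s⁻³·A⁻²
  (d) [kg·s⁻²·A⁻¹] · [m²·s⁻¹] = kg·m²·s⁻³·A⁻¹
Only (b) matches kg·m²·s⁻²·A⁻².

(b)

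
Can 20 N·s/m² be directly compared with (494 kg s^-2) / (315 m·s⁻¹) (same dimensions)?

Expand each in SI base units:
  20 N·s/m²:  N·s·m⁻² = kg·m·s⁻²·s·m⁻² = kg·m⁻¹·s⁻¹
  (494 kg s^-2) / (315 m·s⁻¹):  [kg·s⁻²] / [m·s⁻¹] = kg·m⁻¹·s⁻¹
Both are kg·m⁻¹·s⁻¹, so they have the same dimensions and can be added.

Yes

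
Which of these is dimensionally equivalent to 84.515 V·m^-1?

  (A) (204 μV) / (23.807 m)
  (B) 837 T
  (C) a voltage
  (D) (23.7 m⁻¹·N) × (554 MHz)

(A)

Reference: V·m⁻¹ = J·C⁻¹·m⁻¹ = kg·m·s⁻³·A⁻¹.
Each option:
  (A) [kg·m²·s⁻³·A⁻¹] / [m] = kg·m·s⁻³·A⁻¹  ← same
  (B) T = Wb·m⁻² = kg·s⁻²·A⁻¹
  (C) [voltage] = kg·m²·s⁻³·A⁻¹
  (D) [kg·s⁻²] · [s⁻¹] = kg·s⁻³
Only (A) matches kg·m·s⁻³·A⁻¹.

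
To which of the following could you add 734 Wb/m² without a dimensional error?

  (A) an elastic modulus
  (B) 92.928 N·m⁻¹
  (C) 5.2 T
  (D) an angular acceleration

Reference: Wb·m⁻² = V·s·m⁻² = kg·s⁻²·A⁻¹.
Each option:
  (A) [elastic modulus] = kg·m⁻¹·s⁻²
  (B) N·m⁻¹ = kg·m·s⁻²·m⁻¹ = kg·s⁻²
  (C) T = Wb·m⁻² = kg·s⁻²·A⁻¹  ← same
  (D) [angular acceleration] = s⁻²
Only (C) matches kg·s⁻²·A⁻¹.

(C)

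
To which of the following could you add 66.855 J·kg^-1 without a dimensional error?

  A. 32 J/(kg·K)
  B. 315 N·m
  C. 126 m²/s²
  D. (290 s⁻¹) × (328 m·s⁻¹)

C.

Reference: J·kg⁻¹ = N·m·kg⁻¹ = m²·s⁻².
Each option:
  A. J·kg⁻¹·K⁻¹ = N·m·kg⁻¹·K⁻¹ = m²·s⁻²·K⁻¹
  B. N·m = kg·m·s⁻²·m = kg·m²·s⁻²
  C. m²·s⁻²  ← same
  D. [s⁻¹] · [m·s⁻¹] = m·s⁻²
Only C. matches m²·s⁻².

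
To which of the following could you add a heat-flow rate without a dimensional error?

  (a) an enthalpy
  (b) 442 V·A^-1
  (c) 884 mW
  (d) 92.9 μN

(c)

Reference: [heat-flow rate] = kg·m²·s⁻³.
Each option:
  (a) [enthalpy] = kg·m²·s⁻²
  (b) V·A⁻¹ = J·C⁻¹·A⁻¹ = kg·m²·s⁻³·A⁻²
  (c) W = J·s⁻¹ = kg·m²·s⁻³  ← same
  (d) N = kg·m·s⁻²
Only (c) matches kg·m²·s⁻³.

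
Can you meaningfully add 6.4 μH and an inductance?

Yes

In SI base units:
  6.4 μH:  H = V·s·A⁻¹ = kg·m²·s⁻²·A⁻²
  an inductance:  [inductance] = kg·m²·s⁻²·A⁻²
Both are kg·m²·s⁻²·A⁻², so they have the same dimensions and can be added.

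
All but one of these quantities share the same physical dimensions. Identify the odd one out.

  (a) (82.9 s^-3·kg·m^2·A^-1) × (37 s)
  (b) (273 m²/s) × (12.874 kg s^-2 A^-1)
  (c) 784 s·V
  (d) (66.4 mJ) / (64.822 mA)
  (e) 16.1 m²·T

(b)

Work out the base dimensions of each:
  (a) [kg·m²·s⁻³·A⁻¹] · [s] = kg·m²·s⁻²·A⁻¹
  (b) [m²·s⁻¹] · [kg·s⁻²·A⁻¹] = kg·m²·s⁻³·A⁻¹
  (c) V·s = J·C⁻¹·s = kg·m²·s⁻²·A⁻¹
  (d) [kg·m²·s⁻²] / [A] = kg·m²·s⁻²·A⁻¹
  (e) T·m² = Wb·m⁻²·m² = kg·m²·s⁻²·A⁻¹
All reduce to kg·m²·s⁻²·A⁻¹ except (b), which is kg·m²·s⁻³·A⁻¹.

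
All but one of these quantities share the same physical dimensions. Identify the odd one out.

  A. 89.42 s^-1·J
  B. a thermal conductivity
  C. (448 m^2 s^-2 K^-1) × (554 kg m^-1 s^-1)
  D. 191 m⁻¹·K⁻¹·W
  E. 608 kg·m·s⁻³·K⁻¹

Expand each in SI base units:
  A. J·s⁻¹ = N·m·s⁻¹ = kg·m²·s⁻³
  B. [thermal conductivity] = kg·m·s⁻³·K⁻¹
  C. [m²·s⁻²·K⁻¹] · [kg·m⁻¹·s⁻¹] = kg·m·s⁻³·K⁻¹
  D. W·m⁻¹·K⁻¹ = J·s⁻¹·m⁻¹·K⁻¹ = kg·m·s⁻³·K⁻¹
  E. kg·m·s⁻³·K⁻¹
All reduce to kg·m·s⁻³·K⁻¹ except A., which is kg·m²·s⁻³.

A.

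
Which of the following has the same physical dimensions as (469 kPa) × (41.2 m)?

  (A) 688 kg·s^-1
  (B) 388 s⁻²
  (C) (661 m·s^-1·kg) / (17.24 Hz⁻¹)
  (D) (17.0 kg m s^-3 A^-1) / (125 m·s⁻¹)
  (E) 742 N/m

(E)

Reference: [kg·m⁻¹·s⁻²] · [m] = kg·s⁻².
Each option:
  (A) kg·s⁻¹
  (B) s⁻²
  (C) [kg·m·s⁻¹] / [s] = kg·m·s⁻²
  (D) [kg·m·s⁻³·A⁻¹] / [m·s⁻¹] = kg·s⁻²·A⁻¹
  (E) N·m⁻¹ = kg·m·s⁻²·m⁻¹ = kg·s⁻²  ← same
Only (E) matches kg·s⁻².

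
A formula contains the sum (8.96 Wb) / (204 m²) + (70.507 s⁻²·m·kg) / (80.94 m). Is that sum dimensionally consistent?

No

Reduce each to base SI dimensions:
  (8.96 Wb) / (204 m²):  [kg·m²·s⁻²·A⁻¹] / [m²] = kg·s⁻²·A⁻¹
  (70.507 s⁻²·m·kg) / (80.94 m):  [kg·m·s⁻²] / [m] = kg·s⁻²
kg·s⁻²·A⁻¹ ≠ kg·s⁻², so they cannot be added.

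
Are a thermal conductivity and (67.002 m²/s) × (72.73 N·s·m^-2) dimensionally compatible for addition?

No

Reduce each to base SI dimensions:
  a thermal conductivity:  [thermal conductivity] = kg·m·s⁻³·K⁻¹
  (67.002 m²/s) × (72.73 N·s·m^-2):  [m²·s⁻¹] · [kg·m⁻¹·s⁻¹] = kg·m·s⁻²
kg·m·s⁻³·K⁻¹ ≠ kg·m·s⁻², so they cannot be added.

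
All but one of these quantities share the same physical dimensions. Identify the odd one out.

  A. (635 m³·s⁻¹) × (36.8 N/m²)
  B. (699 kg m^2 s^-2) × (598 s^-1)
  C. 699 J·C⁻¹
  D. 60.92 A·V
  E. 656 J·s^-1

C.

Reduce each to base SI dimensions:
  A. [m³·s⁻¹] · [kg·m⁻¹·s⁻²] = kg·m²·s⁻³
  B. [kg·m²·s⁻²] · [s⁻¹] = kg·m²·s⁻³
  C. J·C⁻¹ = N·m·(s·A)⁻¹ = kg·m²·s⁻³·A⁻¹
  D. V·A = J·C⁻¹·A = kg·m²·s⁻³
  E. J·s⁻¹ = N·m·s⁻¹ = kg·m²·s⁻³
All reduce to kg·m²·s⁻³ except C., which is kg·m²·s⁻³·A⁻¹.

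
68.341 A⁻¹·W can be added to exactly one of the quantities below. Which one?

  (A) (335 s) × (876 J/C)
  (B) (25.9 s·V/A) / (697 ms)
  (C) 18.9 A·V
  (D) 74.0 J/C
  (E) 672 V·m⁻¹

Reference: W·A⁻¹ = J·s⁻¹·A⁻¹ = kg·m²·s⁻³·A⁻¹.
Each option:
  (A) [s] · [kg·m²·s⁻³·A⁻¹] = kg·m²·s⁻²·A⁻¹
  (B) [kg·m²·s⁻²·A⁻²] / [s] = kg·m²·s⁻³·A⁻²
  (C) V·A = J·C⁻¹·A = kg·m²·s⁻³
  (D) J·C⁻¹ = N·m·(s·A)⁻¹ = kg·m²·s⁻³·A⁻¹  ← same
  (E) V·m⁻¹ = J·C⁻¹·m⁻¹ = kg·m·s⁻³·A⁻¹
Only (D) matches kg·m²·s⁻³·A⁻¹.

(D)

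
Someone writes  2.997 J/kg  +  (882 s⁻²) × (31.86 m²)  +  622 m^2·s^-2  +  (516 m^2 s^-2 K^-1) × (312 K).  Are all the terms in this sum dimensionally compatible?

Yes

Reduce each to base SI dimensions:
  2.997 J/kg:  J·kg⁻¹ = N·m·kg⁻¹ = m²·s⁻²
  (882 s⁻²) × (31.86 m²):  [s⁻²] · [m²] = m²·s⁻²
  622 m^2·s^-2:  m²·s⁻²
  (516 m^2 s^-2 K^-1) × (312 K):  [m²·s⁻²·K⁻¹] · [K] = m²·s⁻²
Every term reduces to m²·s⁻².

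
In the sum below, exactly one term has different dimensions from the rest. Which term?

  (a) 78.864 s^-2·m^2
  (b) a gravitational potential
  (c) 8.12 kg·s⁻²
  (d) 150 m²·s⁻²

Expand each in SI base units:
  (a) m²·s⁻²
  (b) [gravitational potential] = m²·s⁻²
  (c) kg·s⁻²
  (d) m²·s⁻²
All reduce to m²·s⁻² except (c), which is kg·s⁻².

(c)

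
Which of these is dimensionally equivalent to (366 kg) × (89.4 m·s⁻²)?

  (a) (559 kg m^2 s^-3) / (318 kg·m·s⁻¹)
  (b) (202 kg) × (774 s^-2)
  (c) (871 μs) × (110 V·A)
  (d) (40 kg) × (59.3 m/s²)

(d)

Reference: [kg] · [m·s⁻²] = kg·m·s⁻².
Each option:
  (a) [kg·m²·s⁻³] / [kg·m·s⁻¹] = m·s⁻²
  (b) [kg] · [s⁻²] = kg·s⁻²
  (c) [s] · [kg·m²·s⁻³] = kg·m²·s⁻²
  (d) [kg] · [m·s⁻²] = kg·m·s⁻²  ← same
Only (d) matches kg·m·s⁻².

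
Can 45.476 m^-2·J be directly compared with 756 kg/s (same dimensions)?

Reduce each to base SI dimensions:
  45.476 m^-2·J:  J·m⁻² = N·m·m⁻² = kg·s⁻²
  756 kg/s:  kg·s⁻¹
kg·s⁻² ≠ kg·s⁻¹, so they cannot be added.

No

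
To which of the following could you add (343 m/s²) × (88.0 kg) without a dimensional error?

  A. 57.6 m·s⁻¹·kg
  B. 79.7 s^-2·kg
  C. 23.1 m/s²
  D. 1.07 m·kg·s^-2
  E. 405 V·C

Reference: [m·s⁻²] · [kg] = kg·m·s⁻².
Each option:
  A. kg·m·s⁻¹
  B. kg·s⁻²
  C. m·s⁻²
  D. kg·m·s⁻²  ← same
  E. C·V = s·A·J·C⁻¹ = kg·m²·s⁻²
Only D. matches kg·m·s⁻².

D.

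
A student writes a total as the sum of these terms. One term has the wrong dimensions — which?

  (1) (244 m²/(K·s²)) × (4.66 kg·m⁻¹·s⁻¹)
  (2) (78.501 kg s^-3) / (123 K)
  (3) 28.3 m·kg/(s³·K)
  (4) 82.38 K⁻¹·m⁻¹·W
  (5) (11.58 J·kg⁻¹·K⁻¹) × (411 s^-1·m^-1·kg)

(2)

Dimensions:
  (1) [m²·s⁻²·K⁻¹] · [kg·m⁻¹·s⁻¹] = kg·m·s⁻³·K⁻¹
  (2) [kg·s⁻³] / [K] = kg·s⁻³·K⁻¹
  (3) kg·m·s⁻³·K⁻¹
  (4) W·m⁻¹·K⁻¹ = J·s⁻¹·m⁻¹·K⁻¹ = kg·m·s⁻³·K⁻¹
  (5) [m²·s⁻²·K⁻¹] · [kg·m⁻¹·s⁻¹] = kg·m·s⁻³·K⁻¹
All reduce to kg·m·s⁻³·K⁻¹ except (2), which is kg·s⁻³·K⁻¹.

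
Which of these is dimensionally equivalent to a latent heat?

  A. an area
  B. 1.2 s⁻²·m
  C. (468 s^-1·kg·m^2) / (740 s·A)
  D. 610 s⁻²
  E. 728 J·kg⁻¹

Reference: [latent heat] = m²·s⁻².
Each option:
  A. [area] = m²
  B. m·s⁻²
  C. [kg·m²·s⁻¹] / [s·A] = kg·m²·s⁻²·A⁻¹
  D. s⁻²
  E. J·kg⁻¹ = N·m·kg⁻¹ = m²·s⁻²  ← same
Only E. matches m²·s⁻².

E.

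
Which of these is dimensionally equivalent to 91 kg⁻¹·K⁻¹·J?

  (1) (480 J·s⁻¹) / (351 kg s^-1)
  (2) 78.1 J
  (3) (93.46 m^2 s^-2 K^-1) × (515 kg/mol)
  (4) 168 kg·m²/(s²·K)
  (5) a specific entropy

(5)

Reference: J·kg⁻¹·K⁻¹ = N·m·kg⁻¹·K⁻¹ = m²·s⁻²·K⁻¹.
Each option:
  (1) [kg·m²·s⁻³] / [kg·s⁻¹] = m²·s⁻²
  (2) J = N·m = kg·m²·s⁻²
  (3) [m²·s⁻²·K⁻¹] · [kg·mol⁻¹] = kg·m²·s⁻²·K⁻¹·mol⁻¹
  (4) kg·m²·s⁻²·K⁻¹
  (5) [specific entropy] = m²·s⁻²·K⁻¹  ← same
Only (5) matches m²·s⁻²·K⁻¹.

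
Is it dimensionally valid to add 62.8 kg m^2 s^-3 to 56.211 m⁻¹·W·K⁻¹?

Reduce each to base SI dimensions:
  62.8 kg m^2 s^-3:  kg·m²·s⁻³
  56.211 m⁻¹·W·K⁻¹:  W·m⁻¹·K⁻¹ = J·s⁻¹·m⁻¹·K⁻¹ = kg·m·s⁻³·K⁻¹
kg·m²·s⁻³ ≠ kg·m·s⁻³·K⁻¹, so they cannot be added.

No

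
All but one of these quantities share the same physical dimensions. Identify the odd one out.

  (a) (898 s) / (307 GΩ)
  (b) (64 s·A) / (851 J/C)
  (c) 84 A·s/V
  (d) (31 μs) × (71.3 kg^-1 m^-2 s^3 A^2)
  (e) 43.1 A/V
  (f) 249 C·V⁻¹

(e)

Dimensions:
  (a) [s] / [kg·m²·s⁻³·A⁻²] = kg⁻¹·m⁻²·s⁴·A²
  (b) [s·A] / [kg·m²·s⁻³·A⁻¹] = kg⁻¹·m⁻²·s⁴·A²
  (c) A·s·V⁻¹ = A·s·(J·C⁻¹)⁻¹ = kg⁻¹·m⁻²·s⁴·A²
  (d) [s] · [kg⁻¹·m⁻²·s³·A²] = kg⁻¹·m⁻²·s⁴·A²
  (e) A·V⁻¹ = A·(J·C⁻¹)⁻¹ = kg⁻¹·m⁻²·s³·A²
  (f) C·V⁻¹ = s·A·(J·C⁻¹)⁻¹ = kg⁻¹·m⁻²·s⁴·A²
All reduce to kg⁻¹·m⁻²·s⁴·A² except (e), which is kg⁻¹·m⁻²·s³·A².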